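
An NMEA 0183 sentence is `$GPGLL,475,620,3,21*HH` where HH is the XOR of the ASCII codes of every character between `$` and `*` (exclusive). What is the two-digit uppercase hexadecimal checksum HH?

XOR the ASCII codes of the payload characters:
  'G' = 0x47 → acc = 0x47
  'P' = 0x50 → acc = 0x17
  'G' = 0x47 → acc = 0x50
  'L' = 0x4C → acc = 0x1C
  'L' = 0x4C → acc = 0x50
  ',' = 0x2C → acc = 0x7C
  '4' = 0x34 → acc = 0x48
  '7' = 0x37 → acc = 0x7F
  '5' = 0x35 → acc = 0x4A
  ',' = 0x2C → acc = 0x66
  '6' = 0x36 → acc = 0x50
  '2' = 0x32 → acc = 0x62
  '0' = 0x30 → acc = 0x52
  ',' = 0x2C → acc = 0x7E
  '3' = 0x33 → acc = 0x4D
  ',' = 0x2C → acc = 0x61
  '2' = 0x32 → acc = 0x53
  '1' = 0x31 → acc = 0x62
Checksum = 0x62.

62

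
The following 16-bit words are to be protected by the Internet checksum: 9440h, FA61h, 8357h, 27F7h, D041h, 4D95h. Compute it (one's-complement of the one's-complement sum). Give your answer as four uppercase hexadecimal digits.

One's-complement addition (fold any carry out of bit 15 back into bit 0):
  0x9440 + 0xFA61 = 0x18EA1 → wrap carry → 0x8EA2
  0x8EA2 + 0x8357 = 0x111F9 → wrap carry → 0x11FA
  0x11FA + 0x27F7 = 0x039F1
  0x39F1 + 0xD041 = 0x10A32 → wrap carry → 0x0A33
  0x0A33 + 0x4D95 = 0x057C8
One's-complement sum = 0x57C8.
Checksum = ~0x57C8 & 0xFFFF = 0xA837.

A837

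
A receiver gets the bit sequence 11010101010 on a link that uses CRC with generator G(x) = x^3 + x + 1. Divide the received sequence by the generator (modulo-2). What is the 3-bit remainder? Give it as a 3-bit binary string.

Modulo-2 division of 11010101010 by 1011:
  pos 0: 1101 XOR 1011 = 0110
  pos 1: 1100 XOR 1011 = 0111
  pos 2: 1111 XOR 1011 = 0100
  pos 3: 1000 XOR 1011 = 0011
  pos 5: 1110 XOR 1011 = 0101
  pos 6: 1011 XOR 1011 = 0000
Remainder = 000 (zero — the frame passes the CRC check).

000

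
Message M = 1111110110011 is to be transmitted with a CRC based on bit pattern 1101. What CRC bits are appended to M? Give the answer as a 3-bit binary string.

Append 3 zeros: 1111110110011000. Divide by 1101 (XOR where the leading bit is 1):
  pos 0: 1111 XOR 1101 = 0010
  pos 2: 1011 XOR 1101 = 0110
  pos 3: 1100 XOR 1101 = 0001
  pos 6: 1110 XOR 1101 = 0011
  pos 8: 1101 XOR 1101 = 0000
  pos 12: 1000 XOR 1101 = 0101
Remainder (last 3 bits) = 101. This is the CRC / FCS.

101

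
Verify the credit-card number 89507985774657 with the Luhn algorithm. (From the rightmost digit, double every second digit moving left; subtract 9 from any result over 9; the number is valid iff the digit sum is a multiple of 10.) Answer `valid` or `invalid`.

invalid

From the right, keep odd positions and double even positions (subtract 9 from any doubled value over 9):
  doubled (positions 2,4,...): 1 8 5 7 5 1 7 → sum 34
  kept (positions 1,3,...): 7 6 7 5 9 0 9 → sum 43
Total = 77.
77 mod 10 = 7, so the number is invalid.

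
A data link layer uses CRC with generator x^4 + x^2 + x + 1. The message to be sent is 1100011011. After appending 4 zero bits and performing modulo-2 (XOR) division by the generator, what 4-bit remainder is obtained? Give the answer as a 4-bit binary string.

Append 4 zeros: 11000110110000. Divide by 10111 (XOR where the leading bit is 1):
  pos 0: 11000 XOR 10111 = 01111
  pos 1: 11111 XOR 10111 = 01000
  pos 2: 10001 XOR 10111 = 00110
  pos 4: 11001 XOR 10111 = 01110
  pos 5: 11101 XOR 10111 = 01010
  pos 6: 10100 XOR 10111 = 00011
  pos 9: 11000 XOR 10111 = 01111
Remainder (last 4 bits) = 1111. This is the CRC / FCS.

1111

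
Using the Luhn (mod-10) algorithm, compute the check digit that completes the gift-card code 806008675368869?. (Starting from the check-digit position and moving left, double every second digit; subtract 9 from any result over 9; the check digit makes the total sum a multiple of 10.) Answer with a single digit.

5

Partial digits right→left: 9 6 8 8 6 3 5 7 6 8 0 0 6 0 8
Double every second digit counting from the check-digit position (so the 1st, 3rd, 5th, ... of the partial from the right).
  doubled (with −9 where >9): 9 7 3 1 3 0 3 7 → sum 33
  kept as-is: 6 8 3 7 8 0 0 → sum 32
Total = 33 + 32 = 65.
Check digit = (10 − (65 mod 10)) mod 10 = 5.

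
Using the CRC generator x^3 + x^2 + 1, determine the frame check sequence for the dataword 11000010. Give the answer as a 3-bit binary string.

Append 3 zeros: 11000010000. Divide by 1101 (XOR where the leading bit is 1):
  pos 0: 1100 XOR 1101 = 0001
  pos 3: 1001 XOR 1101 = 0100
  pos 4: 1000 XOR 1101 = 0101
  pos 5: 1010 XOR 1101 = 0111
  pos 6: 1110 XOR 1101 = 0011
Remainder (last 3 bits) = 110. This is the CRC / FCS.

110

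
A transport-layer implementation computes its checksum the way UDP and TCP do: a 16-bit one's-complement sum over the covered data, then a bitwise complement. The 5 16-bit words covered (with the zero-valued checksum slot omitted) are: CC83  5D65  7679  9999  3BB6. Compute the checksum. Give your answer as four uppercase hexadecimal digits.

One's-complement addition (fold any carry out of bit 15 back into bit 0):
  0xCC83 + 0x5D65 = 0x129E8 → wrap carry → 0x29E9
  0x29E9 + 0x7679 = 0x0A062
  0xA062 + 0x9999 = 0x139FB → wrap carry → 0x39FC
  0x39FC + 0x3BB6 = 0x075B2
One's-complement sum = 0x75B2.
Checksum = ~0x75B2 & 0xFFFF = 0x8A4D.

8A4D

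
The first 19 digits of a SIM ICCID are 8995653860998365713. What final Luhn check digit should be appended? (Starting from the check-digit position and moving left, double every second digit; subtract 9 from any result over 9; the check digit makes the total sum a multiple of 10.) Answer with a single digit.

7

Partial digits right→left: 3 1 7 5 6 3 8 9 9 0 6 8 3 5 6 5 9 9 8
Double every second digit counting from the check-digit position (so the 1st, 3rd, 5th, ... of the partial from the right).
  doubled (with −9 where >9): 6 5 3 7 9 3 6 3 9 7 → sum 58
  kept as-is: 1 5 3 9 0 8 5 5 9 → sum 45
Total = 58 + 45 = 103.
Check digit = (10 − (103 mod 10)) mod 10 = 7.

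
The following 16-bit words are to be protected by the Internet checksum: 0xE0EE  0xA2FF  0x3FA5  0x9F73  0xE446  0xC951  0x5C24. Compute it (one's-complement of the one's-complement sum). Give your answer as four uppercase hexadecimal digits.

933B

One's-complement addition (fold any carry out of bit 15 back into bit 0):
  0xE0EE + 0xA2FF = 0x183ED → wrap carry → 0x83EE
  0x83EE + 0x3FA5 = 0x0C393
  0xC393 + 0x9F73 = 0x16306 → wrap carry → 0x6307
  0x6307 + 0xE446 = 0x1474D → wrap carry → 0x474E
  0x474E + 0xC951 = 0x1109F → wrap carry → 0x10A0
  0x10A0 + 0x5C24 = 0x06CC4
One's-complement sum = 0x6CC4.
Checksum = ~0x6CC4 & 0xFFFF = 0x933B.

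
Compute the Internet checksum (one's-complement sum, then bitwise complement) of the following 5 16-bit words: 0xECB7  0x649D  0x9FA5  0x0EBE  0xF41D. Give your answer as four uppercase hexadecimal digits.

One's-complement addition (fold any carry out of bit 15 back into bit 0):
  0xECB7 + 0x649D = 0x15154 → wrap carry → 0x5155
  0x5155 + 0x9FA5 = 0x0F0FA
  0xF0FA + 0x0EBE = 0x0FFB8
  0xFFB8 + 0xF41D = 0x1F3D5 → wrap carry → 0xF3D6
One's-complement sum = 0xF3D6.
Checksum = ~0xF3D6 & 0xFFFF = 0x0C29.

0C29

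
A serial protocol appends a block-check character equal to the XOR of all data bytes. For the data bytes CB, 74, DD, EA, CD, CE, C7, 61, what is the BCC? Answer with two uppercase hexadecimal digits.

XOR the bytes together:
  start with 0xCB
  0xCB ⊕ 0x74 = 0xBF
  0xBF ⊕ 0xDD = 0x62
  0x62 ⊕ 0xEA = 0x88
  0x88 ⊕ 0xCD = 0x45
  0x45 ⊕ 0xCE = 0x8B
  0x8B ⊕ 0xC7 = 0x4C
  0x4C ⊕ 0x61 = 0x2D

2D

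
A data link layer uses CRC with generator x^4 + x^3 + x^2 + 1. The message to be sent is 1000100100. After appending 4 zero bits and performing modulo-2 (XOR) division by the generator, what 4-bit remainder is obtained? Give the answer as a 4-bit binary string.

0100

Append 4 zeros: 10001001000000. Divide by 11101 (XOR where the leading bit is 1):
  pos 0: 10001 XOR 11101 = 01100
  pos 1: 11000 XOR 11101 = 00101
  pos 3: 10101 XOR 11101 = 01000
  pos 4: 10000 XOR 11101 = 01101
  pos 5: 11010 XOR 11101 = 00111
  pos 7: 11100 XOR 11101 = 00001
Remainder (last 4 bits) = 0100. This is the CRC / FCS.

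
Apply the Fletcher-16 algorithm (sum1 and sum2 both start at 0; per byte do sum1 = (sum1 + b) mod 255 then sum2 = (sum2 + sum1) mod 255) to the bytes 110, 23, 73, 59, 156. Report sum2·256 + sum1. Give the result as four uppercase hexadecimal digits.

Running sums (mod 255):
  after byte 0 (110): sum1=110, sum2=110
  after byte 1 (23): sum1=133, sum2=243
  after byte 2 (73): sum1=206, sum2=194
  after byte 3 (59): sum1=10, sum2=204
  after byte 4 (156): sum1=166, sum2=115
Checksum = sum2·256 + sum1 = 115·256 + 166 = 29606 = 0x73A6.

73A6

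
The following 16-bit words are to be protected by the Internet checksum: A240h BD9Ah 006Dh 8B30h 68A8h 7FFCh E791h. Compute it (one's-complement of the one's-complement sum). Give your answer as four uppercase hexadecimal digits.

4450

One's-complement addition (fold any carry out of bit 15 back into bit 0):
  0xA240 + 0xBD9A = 0x15FDA → wrap carry → 0x5FDB
  0x5FDB + 0x006D = 0x06048
  0x6048 + 0x8B30 = 0x0EB78
  0xEB78 + 0x68A8 = 0x15420 → wrap carry → 0x5421
  0x5421 + 0x7FFC = 0x0D41D
  0xD41D + 0xE791 = 0x1BBAE → wrap carry → 0xBBAF
One's-complement sum = 0xBBAF.
Checksum = ~0xBBAF & 0xFFFF = 0x4450.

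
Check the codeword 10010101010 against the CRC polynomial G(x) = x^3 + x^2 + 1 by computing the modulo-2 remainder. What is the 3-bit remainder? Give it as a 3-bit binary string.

Modulo-2 division of 10010101010 by 1101:
  pos 0: 1001 XOR 1101 = 0100
  pos 1: 1000 XOR 1101 = 0101
  pos 2: 1011 XOR 1101 = 0110
  pos 3: 1100 XOR 1101 = 0001
  pos 6: 1101 XOR 1101 = 0000
Remainder = 000 (zero — the frame passes the CRC check).

000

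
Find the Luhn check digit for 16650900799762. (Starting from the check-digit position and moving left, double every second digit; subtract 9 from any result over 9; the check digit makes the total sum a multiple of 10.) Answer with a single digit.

0

Partial digits right→left: 2 6 7 9 9 7 0 0 9 0 5 6 6 1
Double every second digit counting from the check-digit position (so the 1st, 3rd, 5th, ... of the partial from the right).
  doubled (with −9 where >9): 4 5 9 0 9 1 3 → sum 31
  kept as-is: 6 9 7 0 0 6 1 → sum 29
Total = 31 + 29 = 60.
Check digit = (10 − (60 mod 10)) mod 10 = 0.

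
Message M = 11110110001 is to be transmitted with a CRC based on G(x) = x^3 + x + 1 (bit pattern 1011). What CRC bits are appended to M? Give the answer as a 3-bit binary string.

Append 3 zeros: 11110110001000. Divide by 1011 (XOR where the leading bit is 1):
  pos 0: 1111 XOR 1011 = 0100
  pos 1: 1000 XOR 1011 = 0011
  pos 3: 1111 XOR 1011 = 0100
  pos 4: 1000 XOR 1011 = 0011
  pos 6: 1100 XOR 1011 = 0111
  pos 7: 1111 XOR 1011 = 0100
  pos 8: 1000 XOR 1011 = 0011
  pos 10: 1100 XOR 1011 = 0111
Remainder (last 3 bits) = 111. This is the CRC / FCS.

111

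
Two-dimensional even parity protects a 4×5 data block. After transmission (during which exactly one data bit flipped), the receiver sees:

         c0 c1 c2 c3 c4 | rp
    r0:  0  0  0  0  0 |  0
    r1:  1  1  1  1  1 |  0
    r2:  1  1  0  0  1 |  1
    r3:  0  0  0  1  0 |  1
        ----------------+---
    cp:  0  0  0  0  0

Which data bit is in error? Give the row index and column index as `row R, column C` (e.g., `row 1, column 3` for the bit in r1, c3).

row 1, column 2

Recompute each row's even parity and compare to rp:
  r0: data parity 0, sent rp 0 → ok
  r1: data parity 1, sent rp 0 → mismatch
  r2: data parity 1, sent rp 1 → ok
  r3: data parity 1, sent rp 1 → ok
Recompute each column's even parity and compare to cp:
  c0: data parity 0, sent cp 0 → ok
  c1: data parity 0, sent cp 0 → ok
  c2: data parity 1, sent cp 0 → mismatch
  c3: data parity 0, sent cp 0 → ok
  c4: data parity 0, sent cp 0 → ok
Exactly one row (r1) and one column (c2) fail → the flipped bit is at their intersection.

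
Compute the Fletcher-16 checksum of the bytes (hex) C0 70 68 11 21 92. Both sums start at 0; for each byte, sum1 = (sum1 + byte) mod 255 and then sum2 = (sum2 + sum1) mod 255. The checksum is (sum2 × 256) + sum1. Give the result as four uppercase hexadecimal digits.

605E

Running sums (mod 255):
  after byte 0 (C0): sum1=192, sum2=192
  after byte 1 (70): sum1=49, sum2=241
  after byte 2 (68): sum1=153, sum2=139
  after byte 3 (11): sum1=170, sum2=54
  after byte 4 (21): sum1=203, sum2=2
  after byte 5 (92): sum1=94, sum2=96
Checksum = sum2·256 + sum1 = 96·256 + 94 = 24670 = 0x605E.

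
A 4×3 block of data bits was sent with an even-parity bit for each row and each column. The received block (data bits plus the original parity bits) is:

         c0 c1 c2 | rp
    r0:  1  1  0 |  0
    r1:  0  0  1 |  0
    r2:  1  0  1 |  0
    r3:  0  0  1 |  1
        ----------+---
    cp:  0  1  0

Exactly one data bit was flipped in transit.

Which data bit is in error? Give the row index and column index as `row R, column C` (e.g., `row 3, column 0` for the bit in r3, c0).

row 1, column 2

Recompute each row's even parity and compare to rp:
  r0: data parity 0, sent rp 0 → ok
  r1: data parity 1, sent rp 0 → mismatch
  r2: data parity 0, sent rp 0 → ok
  r3: data parity 1, sent rp 1 → ok
Recompute each column's even parity and compare to cp:
  c0: data parity 0, sent cp 0 → ok
  c1: data parity 1, sent cp 1 → ok
  c2: data parity 1, sent cp 0 → mismatch
Exactly one row (r1) and one column (c2) fail → the flipped bit is at their intersection.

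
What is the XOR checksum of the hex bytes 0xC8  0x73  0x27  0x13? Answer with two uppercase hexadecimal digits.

8F

XOR the bytes together:
  start with 0xC8
  0xC8 ⊕ 0x73 = 0xBB
  0xBB ⊕ 0x27 = 0x9C
  0x9C ⊕ 0x13 = 0x8F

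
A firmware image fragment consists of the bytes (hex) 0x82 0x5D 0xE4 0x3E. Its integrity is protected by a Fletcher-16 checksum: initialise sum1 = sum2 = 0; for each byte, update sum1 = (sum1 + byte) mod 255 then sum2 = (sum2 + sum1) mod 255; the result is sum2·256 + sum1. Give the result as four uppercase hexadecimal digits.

2A03

Running sums (mod 255):
  after byte 0 (0x82): sum1=130, sum2=130
  after byte 1 (0x5D): sum1=223, sum2=98
  after byte 2 (0xE4): sum1=196, sum2=39
  after byte 3 (0x3E): sum1=3, sum2=42
Checksum = sum2·256 + sum1 = 42·256 + 3 = 10755 = 0x2A03.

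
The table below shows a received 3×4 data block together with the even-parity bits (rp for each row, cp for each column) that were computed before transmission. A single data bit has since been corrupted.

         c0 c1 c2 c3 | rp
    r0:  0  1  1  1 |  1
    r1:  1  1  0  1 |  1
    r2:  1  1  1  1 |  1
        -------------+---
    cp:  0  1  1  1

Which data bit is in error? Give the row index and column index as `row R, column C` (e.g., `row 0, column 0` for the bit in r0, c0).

Recompute each row's even parity and compare to rp:
  r0: data parity 1, sent rp 1 → ok
  r1: data parity 1, sent rp 1 → ok
  r2: data parity 0, sent rp 1 → mismatch
Recompute each column's even parity and compare to cp:
  c0: data parity 0, sent cp 0 → ok
  c1: data parity 1, sent cp 1 → ok
  c2: data parity 0, sent cp 1 → mismatch
  c3: data parity 1, sent cp 1 → ok
Exactly one row (r2) and one column (c2) fail → the flipped bit is at their intersection.

row 2, column 2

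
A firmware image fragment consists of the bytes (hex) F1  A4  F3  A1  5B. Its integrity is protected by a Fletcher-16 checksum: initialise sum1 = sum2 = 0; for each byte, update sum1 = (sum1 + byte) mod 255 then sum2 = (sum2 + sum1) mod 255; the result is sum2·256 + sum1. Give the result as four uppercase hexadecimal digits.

C687

Running sums (mod 255):
  after byte 0 (F1): sum1=241, sum2=241
  after byte 1 (A4): sum1=150, sum2=136
  after byte 2 (F3): sum1=138, sum2=19
  after byte 3 (A1): sum1=44, sum2=63
  after byte 4 (5B): sum1=135, sum2=198
Checksum = sum2·256 + sum1 = 198·256 + 135 = 50823 = 0xC687.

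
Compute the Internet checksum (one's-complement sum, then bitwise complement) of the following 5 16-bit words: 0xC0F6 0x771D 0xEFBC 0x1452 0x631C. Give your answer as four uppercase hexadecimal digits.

One's-complement addition (fold any carry out of bit 15 back into bit 0):
  0xC0F6 + 0x771D = 0x13813 → wrap carry → 0x3814
  0x3814 + 0xEFBC = 0x127D0 → wrap carry → 0x27D1
  0x27D1 + 0x1452 = 0x03C23
  0x3C23 + 0x631C = 0x09F3F
One's-complement sum = 0x9F3F.
Checksum = ~0x9F3F & 0xFFFF = 0x60C0.

60C0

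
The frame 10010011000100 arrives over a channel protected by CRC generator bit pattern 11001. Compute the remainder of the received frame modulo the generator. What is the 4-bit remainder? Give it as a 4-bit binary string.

Modulo-2 division of 10010011000100 by 11001:
  pos 0: 10010 XOR 11001 = 01011
  pos 1: 10110 XOR 11001 = 01111
  pos 2: 11111 XOR 11001 = 00110
  pos 4: 11010 XOR 11001 = 00011
  pos 7: 11001 XOR 11001 = 00000
Remainder = 0000 (zero — the frame passes the CRC check).

0000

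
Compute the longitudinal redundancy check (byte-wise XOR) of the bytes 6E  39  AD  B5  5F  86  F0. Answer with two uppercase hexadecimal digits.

66

XOR the bytes together:
  start with 0x6E
  0x6E ⊕ 0x39 = 0x57
  0x57 ⊕ 0xAD = 0xFA
  0xFA ⊕ 0xB5 = 0x4F
  0x4F ⊕ 0x5F = 0x10
  0x10 ⊕ 0x86 = 0x96
  0x96 ⊕ 0xF0 = 0x66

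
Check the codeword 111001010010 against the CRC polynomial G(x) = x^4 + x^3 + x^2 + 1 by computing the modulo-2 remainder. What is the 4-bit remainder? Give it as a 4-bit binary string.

Modulo-2 division of 111001010010 by 11101:
  pos 0: 11100 XOR 11101 = 00001
  pos 4: 11010 XOR 11101 = 00111
  pos 6: 11101 XOR 11101 = 00000
Remainder = 0000 (zero — the frame passes the CRC check).

0000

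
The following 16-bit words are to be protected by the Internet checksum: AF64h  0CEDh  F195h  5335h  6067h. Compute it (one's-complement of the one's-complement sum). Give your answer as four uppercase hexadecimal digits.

9E7B

One's-complement addition (fold any carry out of bit 15 back into bit 0):
  0xAF64 + 0x0CED = 0x0BC51
  0xBC51 + 0xF195 = 0x1ADE6 → wrap carry → 0xADE7
  0xADE7 + 0x5335 = 0x1011C → wrap carry → 0x011D
  0x011D + 0x6067 = 0x06184
One's-complement sum = 0x6184.
Checksum = ~0x6184 & 0xFFFF = 0x9E7B.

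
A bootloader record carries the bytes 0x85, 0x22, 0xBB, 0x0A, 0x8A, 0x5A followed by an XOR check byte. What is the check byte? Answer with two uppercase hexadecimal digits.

C6

XOR the bytes together:
  start with 0x85
  0x85 ⊕ 0x22 = 0xA7
  0xA7 ⊕ 0xBB = 0x1C
  0x1C ⊕ 0x0A = 0x16
  0x16 ⊕ 0x8A = 0x9C
  0x9C ⊕ 0x5A = 0xC6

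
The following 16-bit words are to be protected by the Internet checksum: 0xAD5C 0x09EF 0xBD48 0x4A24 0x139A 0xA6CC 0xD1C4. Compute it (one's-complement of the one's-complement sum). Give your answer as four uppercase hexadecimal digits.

One's-complement addition (fold any carry out of bit 15 back into bit 0):
  0xAD5C + 0x09EF = 0x0B74B
  0xB74B + 0xBD48 = 0x17493 → wrap carry → 0x7494
  0x7494 + 0x4A24 = 0x0BEB8
  0xBEB8 + 0x139A = 0x0D252
  0xD252 + 0xA6CC = 0x1791E → wrap carry → 0x791F
  0x791F + 0xD1C4 = 0x14AE3 → wrap carry → 0x4AE4
One's-complement sum = 0x4AE4.
Checksum = ~0x4AE4 & 0xFFFF = 0xB51B.

B51B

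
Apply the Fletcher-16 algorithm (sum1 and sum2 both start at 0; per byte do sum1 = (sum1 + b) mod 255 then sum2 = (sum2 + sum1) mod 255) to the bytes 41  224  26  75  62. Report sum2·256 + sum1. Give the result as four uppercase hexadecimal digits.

Running sums (mod 255):
  after byte 0 (41): sum1=41, sum2=41
  after byte 1 (224): sum1=10, sum2=51
  after byte 2 (26): sum1=36, sum2=87
  after byte 3 (75): sum1=111, sum2=198
  after byte 4 (62): sum1=173, sum2=116
Checksum = sum2·256 + sum1 = 116·256 + 173 = 29869 = 0x74AD.

74AD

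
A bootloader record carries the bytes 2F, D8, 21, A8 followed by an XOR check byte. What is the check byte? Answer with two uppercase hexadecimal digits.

7E

XOR the bytes together:
  start with 0x2F
  0x2F ⊕ 0xD8 = 0xF7
  0xF7 ⊕ 0x21 = 0xD6
  0xD6 ⊕ 0xA8 = 0x7E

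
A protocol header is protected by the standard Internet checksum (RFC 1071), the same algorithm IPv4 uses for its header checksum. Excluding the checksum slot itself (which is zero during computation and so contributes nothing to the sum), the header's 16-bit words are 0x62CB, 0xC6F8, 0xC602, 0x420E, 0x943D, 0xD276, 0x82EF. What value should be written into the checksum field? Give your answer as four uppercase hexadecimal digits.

E486

One's-complement addition (fold any carry out of bit 15 back into bit 0):
  0x62CB + 0xC6F8 = 0x129C3 → wrap carry → 0x29C4
  0x29C4 + 0xC602 = 0x0EFC6
  0xEFC6 + 0x420E = 0x131D4 → wrap carry → 0x31D5
  0x31D5 + 0x943D = 0x0C612
  0xC612 + 0xD276 = 0x19888 → wrap carry → 0x9889
  0x9889 + 0x82EF = 0x11B78 → wrap carry → 0x1B79
One's-complement sum = 0x1B79.
Checksum = ~0x1B79 & 0xFFFF = 0xE486.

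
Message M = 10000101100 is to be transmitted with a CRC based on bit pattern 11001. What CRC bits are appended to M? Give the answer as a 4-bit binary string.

0001

Append 4 zeros: 100001011000000. Divide by 11001 (XOR where the leading bit is 1):
  pos 0: 10000 XOR 11001 = 01001
  pos 1: 10011 XOR 11001 = 01010
  pos 2: 10100 XOR 11001 = 01101
  pos 3: 11011 XOR 11001 = 00010
  pos 6: 10100 XOR 11001 = 01101
  pos 7: 11010 XOR 11001 = 00011
  pos 10: 11000 XOR 11001 = 00001
Remainder (last 4 bits) = 0001. This is the CRC / FCS.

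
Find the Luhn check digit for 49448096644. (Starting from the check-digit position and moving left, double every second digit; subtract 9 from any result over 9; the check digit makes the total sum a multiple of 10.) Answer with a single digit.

4

Partial digits right→left: 4 4 6 6 9 0 8 4 4 9 4
Double every second digit counting from the check-digit position (so the 1st, 3rd, 5th, ... of the partial from the right).
  doubled (with −9 where >9): 8 3 9 7 8 8 → sum 43
  kept as-is: 4 6 0 4 9 → sum 23
Total = 43 + 23 = 66.
Check digit = (10 − (66 mod 10)) mod 10 = 4.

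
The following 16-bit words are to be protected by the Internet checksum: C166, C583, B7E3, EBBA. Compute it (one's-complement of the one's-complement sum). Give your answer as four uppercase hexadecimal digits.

D576

One's-complement addition (fold any carry out of bit 15 back into bit 0):
  0xC166 + 0xC583 = 0x186E9 → wrap carry → 0x86EA
  0x86EA + 0xB7E3 = 0x13ECD → wrap carry → 0x3ECE
  0x3ECE + 0xEBBA = 0x12A88 → wrap carry → 0x2A89
One's-complement sum = 0x2A89.
Checksum = ~0x2A89 & 0xFFFF = 0xD576.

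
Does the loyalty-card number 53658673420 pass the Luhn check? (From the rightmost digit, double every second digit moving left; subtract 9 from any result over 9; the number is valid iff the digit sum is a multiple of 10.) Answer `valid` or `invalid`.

From the right, keep odd positions and double even positions (subtract 9 from any doubled value over 9):
  doubled (positions 2,4,...): 4 6 3 1 6 → sum 20
  kept (positions 1,3,...): 0 4 7 8 6 5 → sum 30
Total = 50.
50 mod 10 = 0, so the number is valid.

valid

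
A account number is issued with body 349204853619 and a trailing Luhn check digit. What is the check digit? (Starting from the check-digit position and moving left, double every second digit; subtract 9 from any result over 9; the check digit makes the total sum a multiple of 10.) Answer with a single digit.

3

Partial digits right→left: 9 1 6 3 5 8 4 0 2 9 4 3
Double every second digit counting from the check-digit position (so the 1st, 3rd, 5th, ... of the partial from the right).
  doubled (with −9 where >9): 9 3 1 8 4 8 → sum 33
  kept as-is: 1 3 8 0 9 3 → sum 24
Total = 33 + 24 = 57.
Check digit = (10 − (57 mod 10)) mod 10 = 3.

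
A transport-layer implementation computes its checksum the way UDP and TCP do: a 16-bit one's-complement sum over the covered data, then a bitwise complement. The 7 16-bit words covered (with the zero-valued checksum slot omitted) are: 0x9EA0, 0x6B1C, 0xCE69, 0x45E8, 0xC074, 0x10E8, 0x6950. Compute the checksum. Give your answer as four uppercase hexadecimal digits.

A743

One's-complement addition (fold any carry out of bit 15 back into bit 0):
  0x9EA0 + 0x6B1C = 0x109BC → wrap carry → 0x09BD
  0x09BD + 0xCE69 = 0x0D826
  0xD826 + 0x45E8 = 0x11E0E → wrap carry → 0x1E0F
  0x1E0F + 0xC074 = 0x0DE83
  0xDE83 + 0x10E8 = 0x0EF6B
  0xEF6B + 0x6950 = 0x158BB → wrap carry → 0x58BC
One's-complement sum = 0x58BC.
Checksum = ~0x58BC & 0xFFFF = 0xA743.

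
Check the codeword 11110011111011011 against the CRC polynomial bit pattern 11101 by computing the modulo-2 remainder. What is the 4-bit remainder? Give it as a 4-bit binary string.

Modulo-2 division of 11110011111011011 by 11101:
  pos 0: 11110 XOR 11101 = 00011
  pos 3: 11011 XOR 11101 = 00110
  pos 5: 11011 XOR 11101 = 00110
  pos 7: 11010 XOR 11101 = 00111
  pos 9: 11111 XOR 11101 = 00010
  pos 12: 10011 XOR 11101 = 01110
Remainder = 1110 (nonzero — an error is detected).

1110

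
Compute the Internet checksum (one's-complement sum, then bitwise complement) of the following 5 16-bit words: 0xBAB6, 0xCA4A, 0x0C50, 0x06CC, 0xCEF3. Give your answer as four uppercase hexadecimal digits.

One's-complement addition (fold any carry out of bit 15 back into bit 0):
  0xBAB6 + 0xCA4A = 0x18500 → wrap carry → 0x8501
  0x8501 + 0x0C50 = 0x09151
  0x9151 + 0x06CC = 0x0981D
  0x981D + 0xCEF3 = 0x16710 → wrap carry → 0x6711
One's-complement sum = 0x6711.
Checksum = ~0x6711 & 0xFFFF = 0x98EE.

98EE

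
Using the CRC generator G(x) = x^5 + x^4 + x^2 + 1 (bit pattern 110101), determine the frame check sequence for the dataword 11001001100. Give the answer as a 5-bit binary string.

01000

Append 5 zeros: 1100100110000000. Divide by 110101 (XOR where the leading bit is 1):
  pos 0: 110010 XOR 110101 = 000111
  pos 3: 111011 XOR 110101 = 001110
  pos 5: 111000 XOR 110101 = 001101
  pos 7: 110100 XOR 110101 = 000001
Remainder (last 5 bits) = 01000. This is the CRC / FCS.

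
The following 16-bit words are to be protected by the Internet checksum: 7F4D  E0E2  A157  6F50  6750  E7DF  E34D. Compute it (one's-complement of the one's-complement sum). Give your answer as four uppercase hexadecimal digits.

5CA9

One's-complement addition (fold any carry out of bit 15 back into bit 0):
  0x7F4D + 0xE0E2 = 0x1602F → wrap carry → 0x6030
  0x6030 + 0xA157 = 0x10187 → wrap carry → 0x0188
  0x0188 + 0x6F50 = 0x070D8
  0x70D8 + 0x6750 = 0x0D828
  0xD828 + 0xE7DF = 0x1C007 → wrap carry → 0xC008
  0xC008 + 0xE34D = 0x1A355 → wrap carry → 0xA356
One's-complement sum = 0xA356.
Checksum = ~0xA356 & 0xFFFF = 0x5CA9.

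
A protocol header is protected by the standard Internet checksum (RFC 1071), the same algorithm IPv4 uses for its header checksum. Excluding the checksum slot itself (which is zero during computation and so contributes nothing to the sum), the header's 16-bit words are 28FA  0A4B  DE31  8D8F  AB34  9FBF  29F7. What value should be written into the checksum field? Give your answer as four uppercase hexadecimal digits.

One's-complement addition (fold any carry out of bit 15 back into bit 0):
  0x28FA + 0x0A4B = 0x03345
  0x3345 + 0xDE31 = 0x11176 → wrap carry → 0x1177
  0x1177 + 0x8D8F = 0x09F06
  0x9F06 + 0xAB34 = 0x14A3A → wrap carry → 0x4A3B
  0x4A3B + 0x9FBF = 0x0E9FA
  0xE9FA + 0x29F7 = 0x113F1 → wrap carry → 0x13F2
One's-complement sum = 0x13F2.
Checksum = ~0x13F2 & 0xFFFF = 0xEC0D.

EC0D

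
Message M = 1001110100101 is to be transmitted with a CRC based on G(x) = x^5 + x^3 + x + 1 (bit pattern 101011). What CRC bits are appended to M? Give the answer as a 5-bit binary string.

Append 5 zeros: 100111010010100000. Divide by 101011 (XOR where the leading bit is 1):
  pos 0: 100111 XOR 101011 = 001100
  pos 2: 110001 XOR 101011 = 011010
  pos 3: 110100 XOR 101011 = 011111
  pos 4: 111110 XOR 101011 = 010101
  pos 5: 101011 XOR 101011 = 000000
  pos 12: 100000 XOR 101011 = 001011
Remainder (last 5 bits) = 01011. This is the CRC / FCS.

01011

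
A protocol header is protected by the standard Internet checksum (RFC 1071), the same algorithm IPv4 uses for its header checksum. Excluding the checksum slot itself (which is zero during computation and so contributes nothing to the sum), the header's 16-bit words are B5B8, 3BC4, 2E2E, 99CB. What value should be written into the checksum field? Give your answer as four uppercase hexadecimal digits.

One's-complement addition (fold any carry out of bit 15 back into bit 0):
  0xB5B8 + 0x3BC4 = 0x0F17C
  0xF17C + 0x2E2E = 0x11FAA → wrap carry → 0x1FAB
  0x1FAB + 0x99CB = 0x0B976
One's-complement sum = 0xB976.
Checksum = ~0xB976 & 0xFFFF = 0x4689.

4689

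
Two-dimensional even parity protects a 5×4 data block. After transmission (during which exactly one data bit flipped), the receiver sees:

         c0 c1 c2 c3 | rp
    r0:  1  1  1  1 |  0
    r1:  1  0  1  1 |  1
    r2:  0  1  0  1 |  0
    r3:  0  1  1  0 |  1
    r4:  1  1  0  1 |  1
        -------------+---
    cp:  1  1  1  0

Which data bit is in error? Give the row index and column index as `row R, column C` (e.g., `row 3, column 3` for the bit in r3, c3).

Recompute each row's even parity and compare to rp:
  r0: data parity 0, sent rp 0 → ok
  r1: data parity 1, sent rp 1 → ok
  r2: data parity 0, sent rp 0 → ok
  r3: data parity 0, sent rp 1 → mismatch
  r4: data parity 1, sent rp 1 → ok
Recompute each column's even parity and compare to cp:
  c0: data parity 1, sent cp 1 → ok
  c1: data parity 0, sent cp 1 → mismatch
  c2: data parity 1, sent cp 1 → ok
  c3: data parity 0, sent cp 0 → ok
Exactly one row (r3) and one column (c1) fail → the flipped bit is at their intersection.

row 3, column 1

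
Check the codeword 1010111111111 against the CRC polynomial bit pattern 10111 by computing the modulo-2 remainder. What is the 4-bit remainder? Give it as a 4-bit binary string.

Modulo-2 division of 1010111111111 by 10111:
  pos 0: 10101 XOR 10111 = 00010
  pos 3: 10111 XOR 10111 = 00000
  pos 8: 11111 XOR 10111 = 01000
Remainder = 1000 (nonzero — an error is detected).

1000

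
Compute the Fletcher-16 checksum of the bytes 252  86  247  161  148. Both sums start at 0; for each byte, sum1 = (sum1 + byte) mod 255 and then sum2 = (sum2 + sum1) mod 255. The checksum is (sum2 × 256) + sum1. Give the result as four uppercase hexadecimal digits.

0A81

Running sums (mod 255):
  after byte 0 (252): sum1=252, sum2=252
  after byte 1 (86): sum1=83, sum2=80
  after byte 2 (247): sum1=75, sum2=155
  after byte 3 (161): sum1=236, sum2=136
  after byte 4 (148): sum1=129, sum2=10
Checksum = sum2·256 + sum1 = 10·256 + 129 = 2689 = 0x0A81.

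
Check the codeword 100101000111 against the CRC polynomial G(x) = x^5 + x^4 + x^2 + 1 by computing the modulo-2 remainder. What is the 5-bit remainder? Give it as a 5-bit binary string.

00000

Modulo-2 division of 100101000111 by 110101:
  pos 0: 100101 XOR 110101 = 010000
  pos 1: 100000 XOR 110101 = 010101
  pos 2: 101010 XOR 110101 = 011111
  pos 3: 111110 XOR 110101 = 001011
  pos 5: 101111 XOR 110101 = 011010
  pos 6: 110101 XOR 110101 = 000000
Remainder = 00000 (zero — the frame passes the CRC check).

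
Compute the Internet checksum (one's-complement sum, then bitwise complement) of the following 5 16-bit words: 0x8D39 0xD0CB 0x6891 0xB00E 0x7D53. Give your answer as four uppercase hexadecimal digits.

One's-complement addition (fold any carry out of bit 15 back into bit 0):
  0x8D39 + 0xD0CB = 0x15E04 → wrap carry → 0x5E05
  0x5E05 + 0x6891 = 0x0C696
  0xC696 + 0xB00E = 0x176A4 → wrap carry → 0x76A5
  0x76A5 + 0x7D53 = 0x0F3F8
One's-complement sum = 0xF3F8.
Checksum = ~0xF3F8 & 0xFFFF = 0x0C07.

0C07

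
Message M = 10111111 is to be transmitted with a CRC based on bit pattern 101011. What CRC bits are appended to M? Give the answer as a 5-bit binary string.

00001

Append 5 zeros: 1011111100000. Divide by 101011 (XOR where the leading bit is 1):
  pos 0: 101111 XOR 101011 = 000100
  pos 3: 100110 XOR 101011 = 001101
  pos 5: 110100 XOR 101011 = 011111
  pos 6: 111110 XOR 101011 = 010101
  pos 7: 101010 XOR 101011 = 000001
Remainder (last 5 bits) = 00001. This is the CRC / FCS.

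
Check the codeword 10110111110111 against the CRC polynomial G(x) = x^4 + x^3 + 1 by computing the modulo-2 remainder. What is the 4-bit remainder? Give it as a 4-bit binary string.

0010

Modulo-2 division of 10110111110111 by 11001:
  pos 0: 10110 XOR 11001 = 01111
  pos 1: 11111 XOR 11001 = 00110
  pos 3: 11011 XOR 11001 = 00010
  pos 6: 10110 XOR 11001 = 01111
  pos 7: 11111 XOR 11001 = 00110
  pos 9: 11011 XOR 11001 = 00010
Remainder = 0010 (nonzero — an error is detected).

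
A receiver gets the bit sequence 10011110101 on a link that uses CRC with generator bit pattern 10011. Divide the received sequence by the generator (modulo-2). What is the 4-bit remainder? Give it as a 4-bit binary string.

0000

Modulo-2 division of 10011110101 by 10011:
  pos 0: 10011 XOR 10011 = 00000
  pos 5: 11010 XOR 10011 = 01001
  pos 6: 10011 XOR 10011 = 00000
Remainder = 0000 (zero — the frame passes the CRC check).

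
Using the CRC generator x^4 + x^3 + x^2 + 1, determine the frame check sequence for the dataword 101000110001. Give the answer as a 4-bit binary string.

Append 4 zeros: 1010001100010000. Divide by 11101 (XOR where the leading bit is 1):
  pos 0: 10100 XOR 11101 = 01001
  pos 1: 10010 XOR 11101 = 01111
  pos 2: 11111 XOR 11101 = 00010
  pos 5: 10100 XOR 11101 = 01001
  pos 6: 10010 XOR 11101 = 01111
  pos 7: 11111 XOR 11101 = 00010
  pos 10: 10000 XOR 11101 = 01101
  pos 11: 11010 XOR 11101 = 00111
Remainder (last 4 bits) = 0111. This is the CRC / FCS.

0111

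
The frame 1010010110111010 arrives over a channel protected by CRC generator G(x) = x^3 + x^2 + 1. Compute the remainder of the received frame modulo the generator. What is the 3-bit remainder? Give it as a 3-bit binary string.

001

Modulo-2 division of 1010010110111010 by 1101:
  pos 0: 1010 XOR 1101 = 0111
  pos 1: 1110 XOR 1101 = 0011
  pos 3: 1110 XOR 1101 = 0011
  pos 5: 1111 XOR 1101 = 0010
  pos 7: 1001 XOR 1101 = 0100
  pos 8: 1001 XOR 1101 = 0100
  pos 9: 1001 XOR 1101 = 0100
  pos 10: 1000 XOR 1101 = 0101
  pos 11: 1011 XOR 1101 = 0110
  pos 12: 1100 XOR 1101 = 0001
Remainder = 001 (nonzero — an error is detected).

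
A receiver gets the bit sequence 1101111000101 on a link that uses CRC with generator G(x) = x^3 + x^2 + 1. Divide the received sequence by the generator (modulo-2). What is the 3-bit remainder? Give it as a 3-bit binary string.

Modulo-2 division of 1101111000101 by 1101:
  pos 0: 1101 XOR 1101 = 0000
  pos 4: 1110 XOR 1101 = 0011
  pos 6: 1100 XOR 1101 = 0001
  pos 9: 1101 XOR 1101 = 0000
Remainder = 000 (zero — the frame passes the CRC check).

000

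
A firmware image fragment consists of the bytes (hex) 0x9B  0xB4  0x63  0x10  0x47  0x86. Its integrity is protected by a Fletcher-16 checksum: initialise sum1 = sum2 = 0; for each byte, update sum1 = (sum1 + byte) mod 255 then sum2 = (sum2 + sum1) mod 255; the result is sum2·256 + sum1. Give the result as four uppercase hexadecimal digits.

Running sums (mod 255):
  after byte 0 (0x9B): sum1=155, sum2=155
  after byte 1 (0xB4): sum1=80, sum2=235
  after byte 2 (0x63): sum1=179, sum2=159
  after byte 3 (0x10): sum1=195, sum2=99
  after byte 4 (0x47): sum1=11, sum2=110
  after byte 5 (0x86): sum1=145, sum2=0
Checksum = sum2·256 + sum1 = 0·256 + 145 = 145 = 0x0091.

0091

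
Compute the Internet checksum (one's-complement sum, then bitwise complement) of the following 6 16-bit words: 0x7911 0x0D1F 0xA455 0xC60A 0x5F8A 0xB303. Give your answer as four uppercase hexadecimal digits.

One's-complement addition (fold any carry out of bit 15 back into bit 0):
  0x7911 + 0x0D1F = 0x08630
  0x8630 + 0xA455 = 0x12A85 → wrap carry → 0x2A86
  0x2A86 + 0xC60A = 0x0F090
  0xF090 + 0x5F8A = 0x1501A → wrap carry → 0x501B
  0x501B + 0xB303 = 0x1031E → wrap carry → 0x031F
One's-complement sum = 0x031F.
Checksum = ~0x031F & 0xFFFF = 0xFCE0.

FCE0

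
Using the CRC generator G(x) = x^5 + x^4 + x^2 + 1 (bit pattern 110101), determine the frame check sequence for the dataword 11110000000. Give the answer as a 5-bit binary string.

Append 5 zeros: 1111000000000000. Divide by 110101 (XOR where the leading bit is 1):
  pos 0: 111100 XOR 110101 = 001001
  pos 2: 100100 XOR 110101 = 010001
  pos 3: 100010 XOR 110101 = 010111
  pos 4: 101110 XOR 110101 = 011011
  pos 5: 110110 XOR 110101 = 000011
  pos 9: 110000 XOR 110101 = 000101
Remainder (last 5 bits) = 01010. This is the CRC / FCS.

01010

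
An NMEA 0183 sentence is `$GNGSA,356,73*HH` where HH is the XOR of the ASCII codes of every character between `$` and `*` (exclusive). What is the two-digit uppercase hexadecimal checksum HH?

68

XOR the ASCII codes of the payload characters:
  'G' = 0x47 → acc = 0x47
  'N' = 0x4E → acc = 0x09
  'G' = 0x47 → acc = 0x4E
  'S' = 0x53 → acc = 0x1D
  'A' = 0x41 → acc = 0x5C
  ',' = 0x2C → acc = 0x70
  '3' = 0x33 → acc = 0x43
  '5' = 0x35 → acc = 0x76
  '6' = 0x36 → acc = 0x40
  ',' = 0x2C → acc = 0x6C
  '7' = 0x37 → acc = 0x5B
  '3' = 0x33 → acc = 0x68
Checksum = 0x68.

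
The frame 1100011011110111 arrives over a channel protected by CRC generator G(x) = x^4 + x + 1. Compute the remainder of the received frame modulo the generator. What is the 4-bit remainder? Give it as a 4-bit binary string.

0000

Modulo-2 division of 1100011011110111 by 10011:
  pos 0: 11000 XOR 10011 = 01011
  pos 1: 10111 XOR 10011 = 00100
  pos 3: 10010 XOR 10011 = 00001
  pos 7: 11111 XOR 10011 = 01100
  pos 8: 11000 XOR 10011 = 01011
  pos 9: 10111 XOR 10011 = 00100
  pos 11: 10011 XOR 10011 = 00000
Remainder = 0000 (zero — the frame passes the CRC check).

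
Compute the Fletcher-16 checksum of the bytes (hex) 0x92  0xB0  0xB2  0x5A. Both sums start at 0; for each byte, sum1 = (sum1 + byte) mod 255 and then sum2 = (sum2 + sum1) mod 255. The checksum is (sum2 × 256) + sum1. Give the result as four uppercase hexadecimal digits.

1C50

Running sums (mod 255):
  after byte 0 (0x92): sum1=146, sum2=146
  after byte 1 (0xB0): sum1=67, sum2=213
  after byte 2 (0xB2): sum1=245, sum2=203
  after byte 3 (0x5A): sum1=80, sum2=28
Checksum = sum2·256 + sum1 = 28·256 + 80 = 7248 = 0x1C50.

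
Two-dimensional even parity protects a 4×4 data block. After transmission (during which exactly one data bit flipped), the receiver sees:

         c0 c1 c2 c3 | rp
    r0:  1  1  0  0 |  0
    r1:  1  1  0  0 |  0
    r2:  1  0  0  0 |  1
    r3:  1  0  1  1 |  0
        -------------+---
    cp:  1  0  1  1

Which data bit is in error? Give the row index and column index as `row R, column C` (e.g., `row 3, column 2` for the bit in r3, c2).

row 3, column 0

Recompute each row's even parity and compare to rp:
  r0: data parity 0, sent rp 0 → ok
  r1: data parity 0, sent rp 0 → ok
  r2: data parity 1, sent rp 1 → ok
  r3: data parity 1, sent rp 0 → mismatch
Recompute each column's even parity and compare to cp:
  c0: data parity 0, sent cp 1 → mismatch
  c1: data parity 0, sent cp 0 → ok
  c2: data parity 1, sent cp 1 → ok
  c3: data parity 1, sent cp 1 → ok
Exactly one row (r3) and one column (c0) fail → the flipped bit is at their intersection.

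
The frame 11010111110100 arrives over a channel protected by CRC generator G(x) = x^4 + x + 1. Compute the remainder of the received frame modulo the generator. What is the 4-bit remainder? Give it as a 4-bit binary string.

Modulo-2 division of 11010111110100 by 10011:
  pos 0: 11010 XOR 10011 = 01001
  pos 1: 10011 XOR 10011 = 00000
  pos 6: 11110 XOR 10011 = 01101
  pos 7: 11011 XOR 10011 = 01000
  pos 8: 10000 XOR 10011 = 00011
Remainder = 0110 (nonzero — an error is detected).

0110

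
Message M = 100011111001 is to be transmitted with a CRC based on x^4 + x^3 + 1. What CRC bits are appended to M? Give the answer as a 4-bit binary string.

0011

Append 4 zeros: 1000111110010000. Divide by 11001 (XOR where the leading bit is 1):
  pos 0: 10001 XOR 11001 = 01000
  pos 1: 10001 XOR 11001 = 01000
  pos 2: 10001 XOR 11001 = 01000
  pos 3: 10001 XOR 11001 = 01000
  pos 4: 10001 XOR 11001 = 01000
  pos 5: 10000 XOR 11001 = 01001
  pos 6: 10010 XOR 11001 = 01011
  pos 7: 10111 XOR 11001 = 01110
  pos 8: 11100 XOR 11001 = 00101
  pos 10: 10100 XOR 11001 = 01101
  pos 11: 11010 XOR 11001 = 00011
Remainder (last 4 bits) = 0011. This is the CRC / FCS.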